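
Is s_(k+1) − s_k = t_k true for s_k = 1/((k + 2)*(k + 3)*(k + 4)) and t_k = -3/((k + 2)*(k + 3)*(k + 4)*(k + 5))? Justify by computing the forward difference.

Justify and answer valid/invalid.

s_(k+1) = 1/((k + 3)*(k + 4)*(k + 5))
s_(k+1) − s_k = -3/((k + 2)*(k + 3)*(k + 4)*(k + 5))
(s_(k+1) − s_k) − t_k = 0

valid; difference matches t_k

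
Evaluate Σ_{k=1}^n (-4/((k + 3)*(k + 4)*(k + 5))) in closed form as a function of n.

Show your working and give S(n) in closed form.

The ratio is (k + 3)/(k + 6).
A = k + 3, B = k + 6, C = 1.
f must satisfy (k + 3)·f(k+1) − (k + 5)·f(k) = 1.
d = 2 from the (1,1,0) case.
Solving with deg f ≤ 2: f(k) = k*(k + 7)/24.
So s_k = (B(k−1)f/C)·t_k = (k*(k + 5)*(k + 7)/24)·t_k = k*(-k - 7)/(6*(k + 3)*(k + 4)).
s_(k+1) − s_k = -4/(k**3 + 12*k**2 + 47*k + 60) = t_k.
Σ_(k=1)^n t_k = s_(n+1) − s_(1) = ((-n**2 - 9*n - 8)/(6*(n**2 + 9*n + 20))) − (-1/15), i.e. n*(-n - 9)/(10*(n**2 + 9*n + 20)).

S(n) = n*(-n - 9)/(10*(n**2 + 9*n + 20))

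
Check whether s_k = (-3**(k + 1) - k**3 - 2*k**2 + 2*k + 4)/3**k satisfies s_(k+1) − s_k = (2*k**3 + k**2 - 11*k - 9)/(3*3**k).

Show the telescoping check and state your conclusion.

s_(k+1) = (-9*3**k - k**3 - 5*k**2 - 5*k + 3)/(3*3**k)
s_(k+1) − s_k = (2*k**3 + k**2 - 11*k - 9)/(3*3**k)
(s_(k+1) − s_k) − t_k = 0

Valid: the claim telescopes to t_k.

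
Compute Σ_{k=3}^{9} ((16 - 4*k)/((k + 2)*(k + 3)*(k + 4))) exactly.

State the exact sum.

Σ = -7/195

Ratio r(k) = (k - 3)*(k + 2)/((k - 4)*(k + 5)).
Take A(k)=k + 2, B(k)=k + 5, C(k)=k - 4.
Key eq: (k + 2)·f(k+1) = (k + 4)·f(k) + (k - 4).
d = 2 from the (1,1,1) case.
Solving with deg f ≤ 2: f(k) = -k*(k + 11)/6.
Get s_k = R·t_k = 2*k*(k + 11)/(3*(k + 2)*(k + 3)) with R(k) = B(k−1)f(k)/C(k) = -k*(k + 4)*(k + 11)/(6*(k - 4)).
Check: Δs_k = 4*(4 - k)/(k**3 + 9*k**2 + 26*k + 24). ✓
Evaluate s at k=10 and k=3: 35/39 and 14/15; difference -7/195.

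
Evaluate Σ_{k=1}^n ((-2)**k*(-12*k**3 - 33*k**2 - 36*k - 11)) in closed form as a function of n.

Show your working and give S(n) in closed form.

Ratio r(k) = 2*(-12*k**3 - 69*k**2 - 138*k - 92)/(12*k**3 + 33*k**2 + 36*k + 11).
So A=-2 and B=1, with C=k**3 + 11*k**2/4 + 3*k + 11/12.
Set up (-2)·f(k+1) − (1)·f(k) − (k**3 + 11*k**2/4 + 3*k + 11/12) = 0.
Bound: deg f ≤ 3.
Coefficient equations give f(k) = -(4*k**3 + 3*k**2 - 1)/12.
Get s_k = R·t_k = (-2)**k*(4*k**3 + 3*k**2 - 1) with R(k) = B(k−1)f(k)/C(k) = -(4*k**3 + 3*k**2 - 1)/(12*k**3 + 33*k**2 + 36*k + 11).
Check: Δs_k = (-2)**k*(-12*k**3 - 33*k**2 - 36*k - 11). ✓
Telescope: S(n) = s_(n+1) − s_(1) = (-2)**(n + 1)*(4*n**3 + 15*n**2 + 18*n + 6) − (-12) = -8*(-2)**n*n**3 - 30*(-2)**n*n**2 - 36*(-2)**n*n - 12*(-2)**n + 12.

S(n) = -8*(-2)**n*n**3 - 30*(-2)**n*n**2 - 36*(-2)**n*n - 12*(-2)**n + 12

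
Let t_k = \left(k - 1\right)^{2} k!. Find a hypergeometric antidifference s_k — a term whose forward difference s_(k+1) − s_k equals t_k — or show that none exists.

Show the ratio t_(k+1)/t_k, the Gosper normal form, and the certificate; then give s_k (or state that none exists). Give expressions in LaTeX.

s_k = \left(k - 3\right) k!

Ratio r(k) = k**2*(k + 1)/(k - 1)**2.
Normal form (A,B,C) = (k + 1, 1, k**2 - 2*k + 1).
Need (k + 1)·f(k+1) − (1)·f(k) = k**2 - 2*k + 1.
Degrees (1,0,2) ⇒ d ≤ 1.
Solve for f: f(k) = k - 3 (degree 1 ≤ 1).
R(k) = B(k−1)·f(k)/C(k) = (k - 3)/(k - 1)**2; s_k = R·t_k = (k - 3)*factorial(k).
Δs = (k - 1)**2*factorial(k), as required.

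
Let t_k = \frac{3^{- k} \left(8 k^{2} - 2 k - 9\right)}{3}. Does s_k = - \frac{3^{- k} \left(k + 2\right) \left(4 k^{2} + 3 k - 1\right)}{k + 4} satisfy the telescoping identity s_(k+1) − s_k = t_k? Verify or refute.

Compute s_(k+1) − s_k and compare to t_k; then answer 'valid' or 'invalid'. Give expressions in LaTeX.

s_(k+1) = -(k + 3)*(3*k + 4*(k + 1)**2 + 2)/(3*3**k*(k + 5))
s_(k+1) − s_k = (8*k**4 + 54*k**3 + 49*k**2 - 105*k - 102)/(3*3**k*(k**2 + 9*k + 20))
(s_(k+1) − s_k) − t_k = 2*(-8*k**3 - 42*k**2 + 8*k + 39)/(3*3**k*(k**2 + 9*k + 20))

Invalid: residual \frac{2 \cdot 3^{- k} \left(- 8 k^{3} - 42 k^{2} + 8 k + 39\right)}{3 \left(k^{2} + 9 k + 20\right)} ≠ 0.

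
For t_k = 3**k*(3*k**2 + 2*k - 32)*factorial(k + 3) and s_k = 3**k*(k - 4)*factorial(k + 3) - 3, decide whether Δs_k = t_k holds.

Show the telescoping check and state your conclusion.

Valid: the claim telescopes to t_k.

s_(k+1) = 3**(k + 1)*(k - 3)*factorial(k + 4) - 3
s_(k+1) − s_k = 3**k*(3*k**2 + 2*k - 32)*factorial(k + 3)
(s_(k+1) − s_k) − t_k = 0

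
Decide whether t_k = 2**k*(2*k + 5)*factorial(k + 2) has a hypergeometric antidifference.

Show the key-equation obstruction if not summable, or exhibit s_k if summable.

Ratio r(k) = 2*(k + 3)*(2*k + 7)/(2*k + 5).
Factor: A=2*k + 6; B=1; C=k + 5/2.
Set up (2*k + 6)·f(k+1) − (1)·f(k) − (k + 5/2) = 0.
From deg A=1, deg B=0, deg C=1: d=0.
A polynomial solution: f(k) = 1/2.
R(k) = B(k−1)·f(k)/C(k) = 1/(2*k + 5); s_k = R·t_k = 2**k*factorial(k + 2).
Check: Δs_k = 2**k*(2*k + 5)*factorial(k + 2). ✓

Yes. s_k = 2**k*factorial(k + 2).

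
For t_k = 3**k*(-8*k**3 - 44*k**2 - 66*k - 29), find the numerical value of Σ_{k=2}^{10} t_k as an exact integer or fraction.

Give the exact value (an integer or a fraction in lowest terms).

Σ = -1034360865

Compute t_(k+1)/t_k: get 3*(8*k**3 + 68*k**2 + 178*k + 147)/(8*k**3 + 44*k**2 + 66*k + 29).
So A=3 and B=1, with C=k**3 + 11*k**2/2 + 33*k/4 + 29/8.
Solve (3)·f(k+1) − (1)·f(k) = k**3 + 11*k**2/2 + 33*k/4 + 29/8.
deg f ≤ 3 (via 0,0,3).
Coefficient equations give f(k) = (4*k**3 + 4*k**2 + 3*k - 2)/8.
Certificate R = B(k−1)f/C = (4*k**3 + 4*k**2 + 3*k - 2)/(8*k**3 + 44*k**2 + 66*k + 29) gives s_k = 3**k*(-4*k**3 - 4*k**2 - 3*k + 2).
Verify: 3**k*(-8*k**3 - 44*k**2 - 66*k - 29) matches t_k.
Σ_(k=2)^(10) t_k = s_(11) − s_(2) = -1034361333 − (-468) = -1034360865.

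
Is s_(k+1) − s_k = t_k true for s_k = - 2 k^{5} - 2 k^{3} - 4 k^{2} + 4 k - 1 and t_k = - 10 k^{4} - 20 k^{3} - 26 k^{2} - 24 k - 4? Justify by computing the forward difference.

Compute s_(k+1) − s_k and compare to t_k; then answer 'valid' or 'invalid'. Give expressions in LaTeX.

Valid — Δs_k = t_k.

s_(k+1) = 4*k - 2*(k + 1)**5 - 2*(k + 1)**3 - 4*(k + 1)**2 + 3
s_(k+1) − s_k = -10*k**4 - 20*k**3 - 26*k**2 - 24*k - 4
(s_(k+1) − s_k) − t_k = 0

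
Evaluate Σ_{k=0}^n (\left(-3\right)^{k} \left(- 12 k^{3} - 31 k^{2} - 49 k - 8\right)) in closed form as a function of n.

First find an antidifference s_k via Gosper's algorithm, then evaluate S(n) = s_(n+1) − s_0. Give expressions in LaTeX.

S(n) = - 9 \left(-3\right)^{n} n^{3} - 30 \left(-3\right)^{n} n^{2} - 45 \left(-3\right)^{n} n - 12 \left(-3\right)^{n} + 4

r(k) = 3*(-12*k**3 - 67*k**2 - 147*k - 100)/(12*k**3 + 31*k**2 + 49*k + 8) after simplifying.
Take A(k)=-3, B(k)=1, C(k)=k**3 + 31*k**2/12 + 49*k/12 + 2/3.
f must satisfy (-3)·f(k+1) − (1)·f(k) = k**3 + 31*k**2/12 + 49*k/12 + 2/3.
deg f ≤ 3 (via 0,0,3).
Coefficient equations give f(k) = -(3*k - 2)*(k**2 + k + 2)/12.
R(k) = B(k−1)·f(k)/C(k) = -(3*k - 2)*(k**2 + k + 2)/(12*k**3 + 31*k**2 + 49*k + 8); s_k = R·t_k = (-3)**k*(3*k**3 + k**2 + 4*k - 4).
Verify: (-3)**k*(-12*k**3 - 31*k**2 - 49*k - 8) matches t_k.
Evaluate: s_(n+1) = (-3)**(n + 1)*(3*n**3 + 10*n**2 + 15*n + 4); subtract s_(0) = -4 ⇒ S(n) = -9*(-3)**n*n**3 - 30*(-3)**n*n**2 - 45*(-3)**n*n - 12*(-3)**n + 4.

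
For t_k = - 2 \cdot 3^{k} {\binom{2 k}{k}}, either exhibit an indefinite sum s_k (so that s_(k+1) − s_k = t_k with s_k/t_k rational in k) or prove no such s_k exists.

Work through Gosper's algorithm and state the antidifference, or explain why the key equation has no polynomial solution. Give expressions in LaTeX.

no hypergeometric antidifference exists

Ratio r(k) = 6*(2*k + 1)/(k + 1).
Normal form (A,B,C) = (12*k + 6, k + 1, 1).
Need (12*k + 6)·f(k+1) − (k)·f(k) = 1.
Bound: deg f ≤ -1.
Bound -1 < 0, so the key equation has no polynomial solution.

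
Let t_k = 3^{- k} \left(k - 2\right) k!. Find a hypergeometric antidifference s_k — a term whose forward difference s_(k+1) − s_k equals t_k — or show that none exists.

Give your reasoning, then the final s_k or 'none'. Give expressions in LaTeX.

Compute t_(k+1)/t_k: get (k**2 - 1)/(3*(k - 2)).
Gosper form: A/B · C(k+1)/C(k) with A=k/3 + 1/3, B=1, C=k - 2.
f must satisfy (k/3 + 1/3)·f(k+1) − (1)·f(k) = k - 2.
d = 0 from the (1,0,1) case.
Solve for f: f(k) = 3 (degree 0 ≤ 0).
R(k) = B(k−1)·f(k)/C(k) = 3/(k - 2); s_k = R·t_k = 3**(1 - k)*factorial(k).
s_(k+1) − s_k = (k - 2)*factorial(k)/3**k = t_k.

s_k = 3^{1 - k} k!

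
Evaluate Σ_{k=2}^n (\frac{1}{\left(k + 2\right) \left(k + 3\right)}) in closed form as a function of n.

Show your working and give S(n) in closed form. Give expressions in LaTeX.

t_(k+1)/t_k = (k + 2)/(k + 4).
A = k + 2, B = k + 4, C = 1.
Set up (k + 2)·f(k+1) − (k + 3)·f(k) − (1) = 0.
d = 1 from the (1,1,0) case.
Solve for f: f(k) = k/2 (degree 1 ≤ 1).
So s_k = (B(k−1)f/C)·t_k = (k*(k + 3)/2)·t_k = k/(2*(k + 2)).
Verify: 1/(k**2 + 5*k + 6) matches t_k.
Σ_(k=2)^n t_k = s_(n+1) − s_(2) = ((n + 1)/(2*(n + 3))) − (1/4), i.e. (n - 1)/(4*(n + 3)).

S(n) = \frac{n - 1}{4 \left(n + 3\right)}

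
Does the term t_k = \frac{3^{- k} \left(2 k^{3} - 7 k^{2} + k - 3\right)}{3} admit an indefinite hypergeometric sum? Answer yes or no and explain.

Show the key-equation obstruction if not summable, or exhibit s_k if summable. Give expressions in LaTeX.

Compute t_(k+1)/t_k: get (2*k**3 - k**2 - 7*k - 7)/(3*(2*k**3 - 7*k**2 + k - 3)).
A = 1/3, B = 1, C = k**3 - 7*k**2/2 + k/2 - 3/2.
Key eq: (1/3)·f(k+1) = (1)·f(k) + (k**3 - 7*k**2/2 + k/2 - 3/2).
Bound: deg f ≤ 3.
Solve for f: f(k) = -3*(k**3 - 2*k**2 - 2)/2 (degree 3 ≤ 3).
Get s_k = R·t_k = (-k**3 + 2*k**2 + 2)/3**k with R(k) = B(k−1)f(k)/C(k) = -3*(k**3 - 2*k**2 - 2)/(2*k**3 - 7*k**2 + k - 3).
s_(k+1) − s_k = (2*k**3 - 7*k**2 + k - 3)/(3*3**k) = t_k.

Yes. s_k = 3^{- k} \left(- k^{3} + 2 k^{2} + 2\right).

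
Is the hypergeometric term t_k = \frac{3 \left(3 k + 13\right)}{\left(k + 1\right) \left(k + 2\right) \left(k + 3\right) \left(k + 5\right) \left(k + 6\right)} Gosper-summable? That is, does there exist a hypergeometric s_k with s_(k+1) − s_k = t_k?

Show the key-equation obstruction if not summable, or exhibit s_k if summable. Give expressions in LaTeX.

Yes. s_k = \frac{3 k \left(k^{2} + 8 k + 17\right)}{10 \left(k^{3} + 8 k^{2} + 17 k + 10\right)}.

Ratio r(k) = (k + 1)*(k + 5)*(3*k + 16)/((k + 4)*(k + 7)*(3*k + 13)).
Gosper form: A/B · C(k+1)/C(k) with A=k + 1, B=k + 7, C=k**2 + 25*k/3 + 52/3.
Key eq: (k + 1)·f(k+1) = (k + 6)·f(k) + (k**2 + 25*k/3 + 52/3).
Degrees (1,1,2) ⇒ d ≤ 5.
A polynomial solution: f(k) = k*(k + 3)*(k + 4)*(k**2 + 8*k + 17)/30.
So s_k = (B(k−1)f/C)·t_k = (k*(k + 3)*(k + 6)*(k**2 + 8*k + 17)/(10*(3*k + 13)))·t_k = 3*k*(k**2 + 8*k + 17)/(10*(k**3 + 8*k**2 + 17*k + 10)).
s_(k+1) − s_k = 3*(3*k + 13)/(k**5 + 17*k**4 + 107*k**3 + 307*k**2 + 396*k + 180) = t_k.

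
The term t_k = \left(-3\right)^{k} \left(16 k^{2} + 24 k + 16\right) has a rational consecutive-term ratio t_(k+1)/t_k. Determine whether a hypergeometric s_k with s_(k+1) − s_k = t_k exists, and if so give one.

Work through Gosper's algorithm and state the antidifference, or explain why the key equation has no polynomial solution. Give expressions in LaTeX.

The ratio is 3*(-2*k**2 - 7*k - 7)/(2*k**2 + 3*k + 2).
Normal form (A,B,C) = (-3, 1, k**2 + 3*k/2 + 1).
Key eq: (-3)·f(k+1) = (1)·f(k) + (k**2 + 3*k/2 + 1).
Degrees (0,0,2) ⇒ d ≤ 2.
Coefficient equations give f(k) = -(4*k**2 + 1)/16.
Certificate R = B(k−1)f/C = -(4*k**2 + 1)/(8*(2*k**2 + 3*k + 2)) gives s_k = (-3)**k*(-4*k**2 - 1).
Verify: (-3)**k*(16*k**2 + 24*k + 16) matches t_k.

s_k = \left(-3\right)^{k} \left(- 4 k^{2} - 1\right)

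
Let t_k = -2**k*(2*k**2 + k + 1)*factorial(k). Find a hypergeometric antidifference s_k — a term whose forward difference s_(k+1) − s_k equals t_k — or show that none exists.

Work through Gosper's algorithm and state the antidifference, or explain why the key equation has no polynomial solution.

t_(k+1)/t_k = 2*(k + 1)*(k + 2*(k + 1)**2 + 2)/(2*k**2 + k + 1).
Normal form (A,B,C) = (2*k + 2, 1, k**2 + k/2 + 1/2).
f must satisfy (2*k + 2)·f(k+1) − (1)·f(k) = k**2 + k/2 + 1/2.
Degrees (1,0,2) ⇒ d ≤ 1.
Solving with deg f ≤ 1: f(k) = (k - 1)/2.
Then R = B(k−1)f/C = (k - 1)/(2*k**2 + k + 1), so s_k = R(k)·t_k = -2**k*(k - 1)*factorial(k).
Check: Δs_k = -2**k*(2*k**2 + k + 1)*factorial(k). ✓

s_k = -2**k*(k - 1)*factorial(k)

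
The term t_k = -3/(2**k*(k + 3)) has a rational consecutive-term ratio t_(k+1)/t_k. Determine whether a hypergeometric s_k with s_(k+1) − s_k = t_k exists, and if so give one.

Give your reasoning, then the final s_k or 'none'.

none — t_k is not Gosper-summable

Ratio r(k) = (k + 3)/(2*(k + 4)).
A = k/2 + 3/2, B = k + 4, C = 1.
f must satisfy (k/2 + 3/2)·f(k+1) − (k + 3)·f(k) = 1.
Bound: deg f ≤ -1.
Bound -1 < 0, so the key equation has no polynomial solution.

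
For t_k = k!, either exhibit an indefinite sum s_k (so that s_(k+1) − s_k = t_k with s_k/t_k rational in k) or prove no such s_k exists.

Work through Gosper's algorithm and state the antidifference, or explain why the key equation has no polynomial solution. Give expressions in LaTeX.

Compute t_(k+1)/t_k: get k + 1.
Gosper form: A/B · C(k+1)/C(k) with A=k + 1, B=1, C=1.
Need (k + 1)·f(k+1) − (1)·f(k) = 1.
Bound: deg f ≤ -1.
Negative degree bound (-1): no f exists, t_k not Gosper-summable.

none (Gosper's algorithm certifies no s_k)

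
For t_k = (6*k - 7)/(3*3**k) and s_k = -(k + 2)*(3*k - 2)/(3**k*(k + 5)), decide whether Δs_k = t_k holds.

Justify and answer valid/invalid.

Invalid: residual (-6*k**2 - 32*k + 41)/(3**k*(k**2 + 11*k + 30)) ≠ 0.

s_(k+1) = -(k + 3)*(3*k + 1)/(3*3**k*(k + 6))
s_(k+1) − s_k = (6*k**3 + 41*k**2 + 7*k - 87)/(3*3**k*(k**2 + 11*k + 30))
(s_(k+1) − s_k) − t_k = (-6*k**2 - 32*k + 41)/(3**k*(k**2 + 11*k + 30))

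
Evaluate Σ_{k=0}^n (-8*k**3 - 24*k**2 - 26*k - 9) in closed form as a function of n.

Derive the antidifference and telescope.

S(n) = -2*n**4 - 12*n**3 - 27*n**2 - 26*n - 9

The ratio is (8*k**3 + 48*k**2 + 98*k + 67)/(8*k**3 + 24*k**2 + 26*k + 9).
Gosper form: A/B · C(k+1)/C(k) with A=1, B=1, C=k**3 + 3*k**2 + 13*k/4 + 9/8.
Set up (1)·f(k+1) − (1)·f(k) − (k**3 + 3*k**2 + 13*k/4 + 9/8) = 0.
deg f ≤ 4 (via 0,0,3).
Match coefficients ⇒ f(k) = k**2*(2*k**2 + 4*k + 3)/8.
Certificate R = B(k−1)f/C = k**2*(2*k**2 + 4*k + 3)/(8*k**3 + 24*k**2 + 26*k + 9) gives s_k = k**2*(-2*k**2 - 4*k - 3).
Δs = -8*k**3 - 24*k**2 - 26*k - 9, as required.
Σ_(k=0)^n t_k = s_(n+1) − s_(0) = (-2*n**4 - 12*n**3 - 27*n**2 - 26*n - 9) − (0), i.e. -2*n**4 - 12*n**3 - 27*n**2 - 26*n - 9.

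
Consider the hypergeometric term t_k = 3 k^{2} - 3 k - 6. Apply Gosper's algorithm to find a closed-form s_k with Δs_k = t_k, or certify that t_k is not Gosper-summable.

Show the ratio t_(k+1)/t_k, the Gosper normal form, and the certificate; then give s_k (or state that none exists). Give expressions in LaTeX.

s_k = k \left(k^{2} - 3 k - 4\right)

Step 1: r(k) = (k**2 + k - 2)/(k**2 - k - 2).
Normal form (A,B,C) = (1, 1, k**2 - k - 2).
Need (1)·f(k+1) − (1)·f(k) = k**2 - k - 2.
From deg A=0, deg B=0, deg C=2: d=3.
Solving with deg f ≤ 3: f(k) = k*(k - 4)*(k + 1)/3.
Then R = B(k−1)f/C = k*(k - 4)/(3*(k - 2)), so s_k = R(k)·t_k = k*(k**2 - 3*k - 4).
Verify: 3*k**2 - 3*k - 6 matches t_k.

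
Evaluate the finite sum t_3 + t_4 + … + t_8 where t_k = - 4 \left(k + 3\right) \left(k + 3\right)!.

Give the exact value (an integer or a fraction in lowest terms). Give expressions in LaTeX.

Σ = -1916003520

r(k) = (k + 4)**2/(k + 3) after simplifying.
A = k + 4, B = 1, C = k + 3.
Solve (k + 4)·f(k+1) − (1)·f(k) = k + 3.
deg f ≤ 0 (via 1,0,1).
Coefficient equations give f(k) = 1.
So s_k = (B(k−1)f/C)·t_k = (1/(k + 3))·t_k = -4*factorial(k + 3).
Check: Δs_k = -4*(k + 3)*factorial(k + 3). ✓
Evaluate s at k=9 and k=3: -1916006400 and -2880; difference -1916003520.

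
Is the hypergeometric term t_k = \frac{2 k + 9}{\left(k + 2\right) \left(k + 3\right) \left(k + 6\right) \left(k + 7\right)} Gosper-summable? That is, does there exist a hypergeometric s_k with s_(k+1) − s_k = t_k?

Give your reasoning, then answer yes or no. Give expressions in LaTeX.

Ratio r(k) = (k + 2)*(k + 6)*(2*k + 11)/((k + 4)*(k + 8)*(2*k + 9)).
Normal form (A,B,C) = (k + 2, k + 8, k**3 + 27*k**2/2 + 121*k/2 + 90).
Set up (k + 2)·f(k+1) − (k + 7)·f(k) − (k**3 + 27*k**2/2 + 121*k/2 + 90) = 0.
Bound: deg f ≤ 5.
Match coefficients ⇒ f(k) = k*(k + 3)*(k + 4)*(k + 5)*(k + 8)/24.
Get s_k = R·t_k = k*(k + 8)/(12*(k**2 + 8*k + 12)) with R(k) = B(k−1)f(k)/C(k) = k*(k + 3)*(k + 7)*(k + 8)/(12*(2*k + 9)).
Δs = (2*k + 9)/(k**4 + 18*k**3 + 113*k**2 + 288*k + 252), as required.

Yes. s_k = \frac{k \left(k + 8\right)}{12 \left(k^{2} + 8 k + 12\right)}.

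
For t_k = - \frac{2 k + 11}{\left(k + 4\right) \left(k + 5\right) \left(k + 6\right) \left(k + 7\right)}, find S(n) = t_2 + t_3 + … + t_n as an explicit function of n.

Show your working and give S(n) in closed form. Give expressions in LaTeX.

Compute t_(k+1)/t_k: get (k + 4)*(2*k + 13)/((k + 8)*(2*k + 11)).
So A=k + 4 and B=k + 8, with C=k + 11/2.
Need (k + 4)·f(k+1) − (k + 7)·f(k) = k + 11/2.
From deg A=1, deg B=1, deg C=1: d=3.
Solving with deg f ≤ 3: f(k) = k*(k + 5)*(k + 10)/48.
So s_k = (B(k−1)f/C)·t_k = (k*(k + 5)*(k + 7)*(k + 10)/(24*(2*k + 11)))·t_k = k*(-k - 10)/(24*(k**2 + 10*k + 24)).
Check: Δs_k = (-2*k - 11)/(k**4 + 22*k**3 + 179*k**2 + 638*k + 840). ✓
Telescope: S(n) = s_(n+1) − s_(2) = (-n**2 - 12*n - 11)/(24*(n**2 + 12*n + 35)) − (-1/48) = (-n**2 - 12*n + 13)/(48*(n**2 + 12*n + 35)).

S(n) = \frac{- n^{2} - 12 n + 13}{48 \left(n^{2} + 12 n + 35\right)}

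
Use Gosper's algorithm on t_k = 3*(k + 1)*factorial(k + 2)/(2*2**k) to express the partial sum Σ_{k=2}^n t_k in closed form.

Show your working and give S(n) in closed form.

S(n) = -18 + 3*factorial(n + 3)/(2*2**n)

t_(k+1)/t_k = (k + 2)*(k + 3)/(2*(k + 1)).
A = k/2 + 3/2, B = 1, C = k + 1.
f must satisfy (k/2 + 3/2)·f(k+1) − (1)·f(k) = k + 1.
From deg A=1, deg B=0, deg C=1: d=0.
Solve for f: f(k) = 2 (degree 0 ≤ 0).
Then R = B(k−1)f/C = 2/(k + 1), so s_k = R(k)·t_k = 3*factorial(k + 2)/2**k.
Verify: 3*(k + 1)*factorial(k + 2)/(2*2**k) matches t_k.
Evaluate: s_(n+1) = 3*2**(-n - 1)*factorial(n + 3); subtract s_(2) = 18 ⇒ S(n) = -18 + 3*factorial(n + 3)/(2*2**n).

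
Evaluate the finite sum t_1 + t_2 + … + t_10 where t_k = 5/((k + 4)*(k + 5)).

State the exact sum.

Step 1: r(k) = (k + 4)/(k + 6).
Normal form (A,B,C) = (k + 4, k + 6, 1).
Need (k + 4)·f(k+1) − (k + 5)·f(k) = 1.
deg f ≤ 1 (via 1,1,0).
A polynomial solution: f(k) = k/4.
Then R = B(k−1)f/C = k*(k + 5)/4, so s_k = R(k)·t_k = 5*k/(4*(k + 4)).
s_(k+1) − s_k = 5/(k**2 + 9*k + 20) = t_k.
Σ_(k=1)^(10) t_k = s_(11) − s_(1) = 11/12 − (1/4) = 2/3.

Σ = 2/3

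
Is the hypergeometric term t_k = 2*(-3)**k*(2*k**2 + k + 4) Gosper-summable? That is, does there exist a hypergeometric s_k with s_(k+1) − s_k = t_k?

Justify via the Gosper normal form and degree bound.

r(k) = 3*(-2*k**2 - 5*k - 7)/(2*k**2 + k + 4) after simplifying.
Normal form (A,B,C) = (-3, 1, k**2 + k/2 + 2).
Solve (-3)·f(k+1) − (1)·f(k) = k**2 + k/2 + 2.
deg f ≤ 2 (via 0,0,2).
A polynomial solution: f(k) = -(k**2 - k + 2)/4.
Then R = B(k−1)f/C = -(k**2 - k + 2)/(2*(2*k**2 + k + 4)), so s_k = R(k)·t_k = (-3)**k*(-k**2 + k - 2).
Verify: 2*(-3)**k*(2*k**2 + k + 4) matches t_k.

Yes. s_k = (-3)**k*(-k**2 + k - 2).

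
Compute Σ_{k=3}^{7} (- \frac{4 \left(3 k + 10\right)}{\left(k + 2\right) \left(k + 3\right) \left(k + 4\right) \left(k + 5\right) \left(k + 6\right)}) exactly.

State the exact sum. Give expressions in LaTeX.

Compute t_(k+1)/t_k: get (k + 2)*(3*k + 13)/((k + 7)*(3*k + 10)).
Gosper form: A/B · C(k+1)/C(k) with A=k + 2, B=k + 7, C=k + 10/3.
Set up (k + 2)·f(k+1) − (k + 6)·f(k) − (k + 10/3) = 0.
deg f ≤ 4 (via 1,1,1).
Solve for f: f(k) = k*(k + 3)*(k**2 + 11*k + 38)/120 (degree 4 ≤ 4).
Certificate R = B(k−1)f/C = k*(k + 3)*(k + 6)*(k**2 + 11*k + 38)/(40*(3*k + 10)) gives s_k = k*(-k**2 - 11*k - 38)/(10*(k**3 + 11*k**2 + 38*k + 40)).
Verify: 4*(-3*k - 10)/(k**5 + 20*k**4 + 155*k**3 + 580*k**2 + 1044*k + 720) matches t_k.
Telescoping: Σ = s_(8) − s_(3) = -19/195 − (-3/35) = -16/1365.

Σ = -16/1365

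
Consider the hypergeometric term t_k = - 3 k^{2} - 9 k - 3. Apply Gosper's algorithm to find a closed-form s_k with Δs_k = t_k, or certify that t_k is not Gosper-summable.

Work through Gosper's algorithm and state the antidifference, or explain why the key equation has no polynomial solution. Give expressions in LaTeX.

r(k) = (k**2 + 5*k + 5)/(k**2 + 3*k + 1) after simplifying.
Gosper form: A/B · C(k+1)/C(k) with A=1, B=1, C=k**2 + 3*k + 1.
Solve (1)·f(k+1) − (1)·f(k) = k**2 + 3*k + 1.
Bound: deg f ≤ 3.
Coefficient equations give f(k) = k*(k**2 + 3*k - 1)/3.
So s_k = (B(k−1)f/C)·t_k = (k*(k**2 + 3*k - 1)/(3*(k**2 + 3*k + 1)))·t_k = k*(-k**2 - 3*k + 1).
Δs = -3*k**2 - 9*k - 3, as required.

s_k = k \left(- k^{2} - 3 k + 1\right)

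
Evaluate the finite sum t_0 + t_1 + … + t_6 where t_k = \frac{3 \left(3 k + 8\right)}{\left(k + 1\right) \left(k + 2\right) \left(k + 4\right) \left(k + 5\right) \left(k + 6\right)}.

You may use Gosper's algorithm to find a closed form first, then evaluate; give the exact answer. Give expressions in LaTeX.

Ratio r(k) = (k + 1)*(k + 4)*(3*k + 11)/((k + 3)*(k + 7)*(3*k + 8)).
Gosper form: A/B · C(k+1)/C(k) with A=k + 1, B=k + 7, C=k**2 + 17*k/3 + 8.
Solve (k + 1)·f(k+1) − (k + 6)·f(k) = k**2 + 17*k/3 + 8.
From deg A=1, deg B=1, deg C=2: d=5.
Coefficient equations give f(k) = k*(k + 2)*(k + 3)*(k**2 + 10*k + 29)/60.
So s_k = (B(k−1)f/C)·t_k = (k*(k + 2)*(k + 6)*(k**2 + 10*k + 29)/(20*(3*k + 8)))·t_k = 3*k*(k**2 + 10*k + 29)/(20*(k**3 + 10*k**2 + 29*k + 20)).
Check: Δs_k = 3*(3*k + 8)/(k**5 + 18*k**4 + 121*k**3 + 372*k**2 + 508*k + 240). ✓
Σ_(k=0)^(6) t_k = s_(7) − s_(0) = 259/1760 − (0) = 259/1760.

Σ = 259/1760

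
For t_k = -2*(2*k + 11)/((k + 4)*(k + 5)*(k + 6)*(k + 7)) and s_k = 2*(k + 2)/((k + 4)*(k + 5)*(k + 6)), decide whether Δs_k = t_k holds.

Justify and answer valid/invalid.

Invalid: residual 18/(k**4 + 22*k**3 + 179*k**2 + 638*k + 840) ≠ 0.

s_(k+1) = 2*(k + 3)/((k + 5)*(k + 6)*(k + 7))
s_(k+1) − s_k = 4*(-k - 1)/(k**4 + 22*k**3 + 179*k**2 + 638*k + 840)
(s_(k+1) − s_k) − t_k = 18/(k**4 + 22*k**3 + 179*k**2 + 638*k + 840)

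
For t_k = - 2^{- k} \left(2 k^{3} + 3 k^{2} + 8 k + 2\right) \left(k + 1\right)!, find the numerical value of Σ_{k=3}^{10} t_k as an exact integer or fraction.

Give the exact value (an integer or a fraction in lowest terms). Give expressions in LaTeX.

Σ = -107588166

Step 1: r(k) = (2*k**4 + 13*k**3 + 38*k**2 + 55*k + 30)/(2*(2*k**3 + 3*k**2 + 8*k + 2)).
Gosper form: A/B · C(k+1)/C(k) with A=k/2 + 1, B=1, C=k**3 + 3*k**2/2 + 4*k + 1.
Key eq: (k/2 + 1)·f(k+1) = (1)·f(k) + (k**3 + 3*k**2/2 + 4*k + 1).
deg f ≤ 2 (via 1,0,3).
Solving with deg f ≤ 2: f(k) = (k - 1)*(2*k + 1).
Certificate R = B(k−1)f/C = 2*(k - 1)*(2*k + 1)/(2*k**3 + 3*k**2 + 8*k + 2) gives s_k = -2**(1 - k)*(k - 1)*(2*k + 1)*factorial(k + 1).
Check: Δs_k = -(2*k**3 + 3*k**2 + 8*k + 2)*factorial(k + 1)/2**k. ✓
Evaluate s at k=11 and k=3: -107588250 and -84; difference -107588166.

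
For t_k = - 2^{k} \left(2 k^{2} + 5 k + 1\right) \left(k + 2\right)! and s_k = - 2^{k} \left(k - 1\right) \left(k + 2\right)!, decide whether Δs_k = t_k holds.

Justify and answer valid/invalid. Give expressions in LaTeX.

Valid: the claim telescopes to t_k.

s_(k+1) = -2**(k + 1)*k*factorial(k + 3)
s_(k+1) − s_k = -2**k*(2*k**2 + 5*k + 1)*factorial(k + 2)
(s_(k+1) − s_k) − t_k = 0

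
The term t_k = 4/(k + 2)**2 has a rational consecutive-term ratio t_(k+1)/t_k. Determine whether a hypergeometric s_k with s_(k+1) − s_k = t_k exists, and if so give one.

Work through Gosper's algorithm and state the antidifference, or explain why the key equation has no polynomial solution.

t_(k+1)/t_k = (k + 2)**2/(k + 3)**2.
Take A(k)=k**2 + 4*k + 4, B(k)=k**2 + 6*k + 9, C(k)=1.
Need (k**2 + 4*k + 4)·f(k+1) − (k**2 + 4*k + 4)·f(k) = 1.
From deg A=2, deg B=2, deg C=0: d=0.
Write f(k) = c0. Then LHS − RHS = -1, requiring -1 = 0: contradictory. No certificate.

no hypergeometric antidifference exists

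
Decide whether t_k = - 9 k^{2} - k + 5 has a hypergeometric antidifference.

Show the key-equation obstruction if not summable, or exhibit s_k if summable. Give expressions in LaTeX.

Ratio r(k) = (k + 9*(k + 1)**2 - 4)/(9*k**2 + k - 5).
Take A(k)=1, B(k)=1, C(k)=k**2 + k/9 - 5/9.
Key eq: (1)·f(k+1) = (1)·f(k) + (k**2 + k/9 - 5/9).
From deg A=0, deg B=0, deg C=2: d=3.
Match coefficients ⇒ f(k) = k*(k - 2)*(3*k + 2)/9.
R(k) = B(k−1)·f(k)/C(k) = k*(k - 2)*(3*k + 2)/(9*k**2 + k - 5); s_k = R·t_k = k*(-3*k**2 + 4*k + 4).
s_(k+1) − s_k = -9*k**2 - k + 5 = t_k.

Yes. s_k = k \left(- 3 k^{2} + 4 k + 4\right).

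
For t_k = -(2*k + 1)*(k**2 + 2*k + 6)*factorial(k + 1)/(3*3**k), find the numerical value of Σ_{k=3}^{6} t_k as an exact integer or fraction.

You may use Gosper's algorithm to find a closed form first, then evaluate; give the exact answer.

Σ = -181448/81

Ratio r(k) = (k + 2)*(2*k + 3)*(2*k + (k + 1)**2 + 8)/(3*(2*k + 1)*(k**2 + 2*k + 6)).
A = k/3 + 2/3, B = 1, C = k**3 + 5*k**2/2 + 7*k + 3.
Solve (k/3 + 2/3)·f(k+1) − (1)·f(k) = k**3 + 5*k**2/2 + 7*k + 3.
Degrees (1,0,3) ⇒ d ≤ 2.
Solve for f: f(k) = 3*(2*k**2 + 3*k + 4)/2 (degree 2 ≤ 2).
Get s_k = R·t_k = -(2*k**2 + 3*k + 4)*factorial(k + 1)/3**k with R(k) = B(k−1)f(k)/C(k) = 3*(2*k**2 + 3*k + 4)/((2*k + 1)*(k**2 + 2*k + 6)).
Δs = -(2*k + 1)*(k**2 + 2*k + 6)*factorial(k + 1)/(3*3**k), as required.
Sum = s_(7) − s_(3); s_(7) = -183680/81, s_(3) = -248/9 ⇒ -181448/81.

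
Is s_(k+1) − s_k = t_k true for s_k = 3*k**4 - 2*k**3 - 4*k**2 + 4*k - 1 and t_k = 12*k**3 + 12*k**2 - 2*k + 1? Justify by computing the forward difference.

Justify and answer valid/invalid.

s_(k+1) = k*(3*k**3 + 10*k**2 + 8*k + 2)
s_(k+1) − s_k = 12*k**3 + 12*k**2 - 2*k + 1
(s_(k+1) − s_k) − t_k = 0

valid (s_(k+1) − s_k reduces to t_k)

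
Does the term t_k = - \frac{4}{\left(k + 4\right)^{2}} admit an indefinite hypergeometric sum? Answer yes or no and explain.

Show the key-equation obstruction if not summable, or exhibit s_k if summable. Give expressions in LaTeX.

r(k) = (k + 4)**2/(k + 5)**2 after simplifying.
So A=k**2 + 8*k + 16 and B=k**2 + 10*k + 25, with C=1.
Set up (k**2 + 8*k + 16)·f(k+1) − (k**2 + 8*k + 16)·f(k) − (1) = 0.
Bound: deg f ≤ 0.
Write f(k) = c0. Then LHS − RHS = -1, requiring -1 = 0: contradictory. No certificate.

No — the linear system for f has no solution.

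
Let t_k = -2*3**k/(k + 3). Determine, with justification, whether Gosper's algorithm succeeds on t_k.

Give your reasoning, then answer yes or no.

Ratio r(k) = 3*(k + 3)/(k + 4).
So A=3*k + 9 and B=k + 4, with C=1.
Need (3*k + 9)·f(k+1) − (k + 3)·f(k) = 1.
Degrees (1,1,0) ⇒ d ≤ -1.
Negative degree bound (-1): no f exists, t_k not Gosper-summable.

No. Not Gosper-summable.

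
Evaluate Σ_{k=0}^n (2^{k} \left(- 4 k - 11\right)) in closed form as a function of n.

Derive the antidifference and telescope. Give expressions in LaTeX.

S(n) = - 8 \cdot 2^{n} n - 14 \cdot 2^{n} + 3

The ratio is 2*(4*k + 15)/(4*k + 11).
So A=2 and B=1, with C=k + 11/4.
f must satisfy (2)·f(k+1) − (1)·f(k) = k + 11/4.
Bound: deg f ≤ 1.
Coefficient equations give f(k) = (4*k + 3)/4.
Then R = B(k−1)f/C = (4*k + 3)/(4*k + 11), so s_k = R(k)·t_k = 2**k*(-4*k - 3).
Verify: 2**k*(-4*k - 11) matches t_k.
s_(n+1) = 2**(n + 1)*(-4*n - 7) and s_(0) = -3, so S(n) = -8*2**n*n - 14*2**n + 3.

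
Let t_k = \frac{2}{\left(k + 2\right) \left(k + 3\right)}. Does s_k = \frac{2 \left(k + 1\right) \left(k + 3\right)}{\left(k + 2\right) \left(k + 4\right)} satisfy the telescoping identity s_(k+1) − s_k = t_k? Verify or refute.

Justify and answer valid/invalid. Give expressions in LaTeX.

s_(k+1) = 2*(k + 2)*(k + 4)/((k + 3)*(k + 5))
s_(k+1) − s_k = 2*(2*k**2 + 12*k + 19)/(k**4 + 14*k**3 + 71*k**2 + 154*k + 120)
(s_(k+1) − s_k) − t_k = 2*(k**2 + 3*k - 1)/(k**4 + 14*k**3 + 71*k**2 + 154*k + 120)

Invalid: residual \frac{2 \left(k^{2} + 3 k - 1\right)}{k^{4} + 14 k^{3} + 71 k^{2} + 154 k + 120} ≠ 0.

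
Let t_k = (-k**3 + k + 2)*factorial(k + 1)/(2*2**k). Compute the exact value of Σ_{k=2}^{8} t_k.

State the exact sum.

Σ = -836337/2

Compute t_(k+1)/t_k: get (k + 2)*(k - (k + 1)**3 + 3)/(2*(-k**3 + k + 2)).
Gosper form: A/B · C(k+1)/C(k) with A=k/2 + 1, B=1, C=k**3 - k - 2.
Set up (k/2 + 1)·f(k+1) − (1)·f(k) − (k**3 - k - 2) = 0.
deg f ≤ 2 (via 1,0,3).
Coefficient equations give f(k) = 2*(k**2 - 2*k - 4).
R(k) = B(k−1)·f(k)/C(k) = 2*(k**2 - 2*k - 4)/(k**3 - k - 2); s_k = R·t_k = (-k**2 + 2*k + 4)*factorial(k + 1)/2**k.
Verify: (-k**3 + k + 2)*factorial(k + 1)/(2*2**k) matches t_k.
Sum = s_(9) − s_(2); s_(9) = -836325/2, s_(2) = 6 ⇒ -836337/2.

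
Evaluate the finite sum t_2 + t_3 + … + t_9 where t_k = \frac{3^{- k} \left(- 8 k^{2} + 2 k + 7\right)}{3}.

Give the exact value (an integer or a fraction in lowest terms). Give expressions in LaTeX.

t_(k+1)/t_k = (8*k**2 + 14*k - 1)/(3*(8*k**2 - 2*k - 7)).
Gosper form: A/B · C(k+1)/C(k) with A=1/3, B=1, C=k**2 - k/4 - 7/8.
Need (1/3)·f(k+1) − (1)·f(k) = k**2 - k/4 - 7/8.
Degrees (0,0,2) ⇒ d ≤ 2.
Solve for f: f(k) = -3*k*(4*k + 3)/8 (degree 2 ≤ 2).
Then R = B(k−1)f/C = -3*k*(4*k + 3)/(8*k**2 - 2*k - 7), so s_k = R(k)·t_k = k*(4*k + 3)/3**k.
Check: Δs_k = (-8*k**2 + 2*k + 7)/(3*3**k). ✓
Evaluate s at k=10 and k=2: 430/59049 and 22/9; difference -143912/59049.

Σ = -143912/59049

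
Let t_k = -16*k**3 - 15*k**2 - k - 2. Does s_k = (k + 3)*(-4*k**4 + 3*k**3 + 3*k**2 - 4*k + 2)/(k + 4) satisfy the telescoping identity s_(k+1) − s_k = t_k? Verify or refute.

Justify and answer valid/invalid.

s_(k+1) = k*(-4*k**4 - 29*k**3 - 64*k**2 - 53*k - 20)/(k + 5)
s_(k+1) − s_k = (-16*k**5 - 147*k**4 - 374*k**3 - 247*k**2 - 36*k - 30)/(k**2 + 9*k + 20)
(s_(k+1) − s_k) − t_k = 2*(6*k**4 + 41*k**3 + 32*k**2 + k + 5)/(k**2 + 9*k + 20)

Invalid: residual 2*(6*k**4 + 41*k**3 + 32*k**2 + k + 5)/(k**2 + 9*k + 20) ≠ 0.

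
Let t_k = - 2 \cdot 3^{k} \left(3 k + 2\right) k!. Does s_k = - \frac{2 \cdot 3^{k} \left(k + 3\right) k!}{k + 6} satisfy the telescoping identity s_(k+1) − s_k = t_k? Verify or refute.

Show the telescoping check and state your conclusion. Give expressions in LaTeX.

Invalid: residual \frac{6 \cdot 3^{k} \left(3 k^{2} + 20 k + 11\right) k!}{\left(k + 6\right) \left(k + 7\right)} ≠ 0.

s_(k+1) = -6*3**k*(k + 4)*factorial(k + 1)/(k + 7)
s_(k+1) − s_k = -2*3**k*(3*k**3 + 32*k**2 + 92*k + 51)*factorial(k)/((k + 6)*(k + 7))
(s_(k+1) − s_k) − t_k = 6*3**k*(3*k**2 + 20*k + 11)*factorial(k)/((k + 6)*(k + 7))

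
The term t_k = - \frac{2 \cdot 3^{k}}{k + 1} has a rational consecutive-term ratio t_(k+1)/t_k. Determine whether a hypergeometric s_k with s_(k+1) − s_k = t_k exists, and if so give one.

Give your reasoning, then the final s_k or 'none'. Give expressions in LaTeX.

t_(k+1)/t_k = 3*(k + 1)/(k + 2).
A = 3*k + 3, B = k + 2, C = 1.
Key eq: (3*k + 3)·f(k+1) = (k + 1)·f(k) + (1).
Degrees (1,1,0) ⇒ d ≤ -1.
Bound -1 < 0, so the key equation has no polynomial solution.

none (Gosper's algorithm certifies no s_k)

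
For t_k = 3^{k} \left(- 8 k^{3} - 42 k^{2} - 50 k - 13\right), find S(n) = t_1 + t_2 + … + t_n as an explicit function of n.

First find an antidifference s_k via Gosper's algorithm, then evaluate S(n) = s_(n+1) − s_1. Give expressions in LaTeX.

Ratio r(k) = 3*(8*k**3 + 66*k**2 + 158*k + 113)/(8*k**3 + 42*k**2 + 50*k + 13).
Take A(k)=3, B(k)=1, C(k)=k**3 + 21*k**2/4 + 25*k/4 + 13/8.
Solve (3)·f(k+1) − (1)·f(k) = k**3 + 21*k**2/4 + 25*k/4 + 13/8.
d = 3 from the (0,0,3) case.
Solve for f: f(k) = (k + 1)*(4*k**2 - k - 1)/8 (degree 3 ≤ 3).
Certificate R = B(k−1)f/C = (k + 1)*(4*k**2 - k - 1)/(8*k**3 + 42*k**2 + 50*k + 13) gives s_k = 3**k*(-4*k**3 - 3*k**2 + 2*k + 1).
s_(k+1) − s_k = 3**k*(-8*k**3 - 42*k**2 - 50*k - 13) = t_k.
Σ_(k=1)^n t_k = s_(n+1) − s_(1) = (3**(n + 1)*(-4*n**3 - 15*n**2 - 16*n - 4)) − (-12), i.e. -12*3**n*n**3 - 45*3**n*n**2 - 48*3**n*n - 12*3**n + 12.

S(n) = - 12 \cdot 3^{n} n^{3} - 45 \cdot 3^{n} n^{2} - 48 \cdot 3^{n} n - 12 \cdot 3^{n} + 12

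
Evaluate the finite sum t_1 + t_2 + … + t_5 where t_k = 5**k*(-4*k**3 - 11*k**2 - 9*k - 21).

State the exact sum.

Σ = -2968725

Compute t_(k+1)/t_k: get 5*(4*k**3 + 23*k**2 + 43*k + 45)/(4*k**3 + 11*k**2 + 9*k + 21).
Take A(k)=5, B(k)=1, C(k)=k**3 + 11*k**2/4 + 9*k/4 + 21/4.
Key eq: (5)·f(k+1) = (1)·f(k) + (k**3 + 11*k**2/4 + 9*k/4 + 21/4).
d = 3 from the (0,0,3) case.
Solve for f: f(k) = (k**3 - k**2 + k + 4)/4 (degree 3 ≤ 3).
Then R = B(k−1)f/C = (k**3 - k**2 + k + 4)/(4*k**3 + 11*k**2 + 9*k + 21), so s_k = R(k)·t_k = 5**k*(-k**3 + k**2 - k - 4).
Check: Δs_k = 5**k*(-4*k**3 - 11*k**2 - 9*k - 21). ✓
Telescoping: Σ = s_(6) − s_(1) = -2968750 − (-25) = -2968725.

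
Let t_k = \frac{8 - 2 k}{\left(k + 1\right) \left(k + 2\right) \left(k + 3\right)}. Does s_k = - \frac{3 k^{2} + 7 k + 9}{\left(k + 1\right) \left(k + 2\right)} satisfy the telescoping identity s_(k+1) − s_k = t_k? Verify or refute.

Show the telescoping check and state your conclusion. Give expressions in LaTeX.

valid; difference matches t_k

s_(k+1) = (-7*k - 3*(k + 1)**2 - 16)/((k + 2)*(k + 3))
s_(k+1) − s_k = 2*(4 - k)/(k**3 + 6*k**2 + 11*k + 6)
(s_(k+1) − s_k) − t_k = 0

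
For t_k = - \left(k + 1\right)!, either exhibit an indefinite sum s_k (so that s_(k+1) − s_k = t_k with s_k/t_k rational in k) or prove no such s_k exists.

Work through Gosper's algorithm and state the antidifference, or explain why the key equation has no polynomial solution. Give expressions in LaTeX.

t_(k+1)/t_k = k + 2.
Normal form (A,B,C) = (k + 2, 1, 1).
Need (k + 2)·f(k+1) − (1)·f(k) = 1.
Degrees (1,0,0) ⇒ d ≤ -1.
deg f ≤ -1 is impossible — no certificate.

no hypergeometric antidifference exists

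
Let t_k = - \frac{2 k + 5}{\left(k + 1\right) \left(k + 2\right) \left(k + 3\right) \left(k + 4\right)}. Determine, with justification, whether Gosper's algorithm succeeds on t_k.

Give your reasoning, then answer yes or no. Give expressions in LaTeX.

Yes. s_k = \frac{k \left(- k - 4\right)}{3 \left(k^{2} + 4 k + 3\right)}.

t_(k+1)/t_k = (k + 1)*(2*k + 7)/((k + 5)*(2*k + 5)).
Take A(k)=k + 1, B(k)=k + 5, C(k)=k + 5/2.
Key eq: (k + 1)·f(k+1) = (k + 4)·f(k) + (k + 5/2).
deg f ≤ 3 (via 1,1,1).
A polynomial solution: f(k) = k*(k + 2)*(k + 4)/6.
So s_k = (B(k−1)f/C)·t_k = (k*(k + 2)*(k + 4)**2/(3*(2*k + 5)))·t_k = k*(-k - 4)/(3*(k**2 + 4*k + 3)).
Verify: (-2*k - 5)/(k**4 + 10*k**3 + 35*k**2 + 50*k + 24) matches t_k.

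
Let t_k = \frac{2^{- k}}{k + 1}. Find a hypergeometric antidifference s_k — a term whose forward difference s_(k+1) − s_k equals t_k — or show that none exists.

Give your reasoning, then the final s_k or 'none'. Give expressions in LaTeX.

The ratio is (k + 1)/(2*(k + 2)).
Factor: A=k/2 + 1/2; B=k + 2; C=1.
f must satisfy (k/2 + 1/2)·f(k+1) − (k + 1)·f(k) = 1.
deg f ≤ -1 (via 1,1,0).
Bound -1 < 0, so the key equation has no polynomial solution.

no hypergeometric antidifference exists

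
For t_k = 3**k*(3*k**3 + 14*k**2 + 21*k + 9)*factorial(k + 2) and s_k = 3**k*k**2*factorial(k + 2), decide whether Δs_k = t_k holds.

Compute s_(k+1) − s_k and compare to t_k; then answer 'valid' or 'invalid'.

s_(k+1) = 3**(k + 1)*(k + 1)**2*factorial(k + 3)
s_(k+1) − s_k = 3**k*(3*k**3 + 14*k**2 + 21*k + 9)*factorial(k + 2)
(s_(k+1) − s_k) − t_k = 0

Valid: the claim telescopes to t_k.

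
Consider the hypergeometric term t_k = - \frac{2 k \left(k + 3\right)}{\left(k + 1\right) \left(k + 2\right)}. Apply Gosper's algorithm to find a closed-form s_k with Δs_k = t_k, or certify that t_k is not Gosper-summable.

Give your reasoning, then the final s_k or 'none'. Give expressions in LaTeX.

Step 1: r(k) = (k + 1)**2*(k + 4)/(k*(k + 3)**2).
Gosper form: A/B · C(k+1)/C(k) with A=k + 1, B=k + 3, C=k**2 + 3*k.
Key eq: (k + 1)·f(k+1) = (k + 2)·f(k) + (k**2 + 3*k).
deg f ≤ 2 (via 1,1,2).
A polynomial solution: f(k) = k*(k - 1).
R(k) = B(k−1)·f(k)/C(k) = (k - 1)*(k + 2)/(k + 3); s_k = R·t_k = 2*k*(1 - k)/(k + 1).
s_(k+1) − s_k = 2*k*(-k - 3)/(k**2 + 3*k + 2) = t_k.

s_k = \frac{2 k \left(1 - k\right)}{k + 1}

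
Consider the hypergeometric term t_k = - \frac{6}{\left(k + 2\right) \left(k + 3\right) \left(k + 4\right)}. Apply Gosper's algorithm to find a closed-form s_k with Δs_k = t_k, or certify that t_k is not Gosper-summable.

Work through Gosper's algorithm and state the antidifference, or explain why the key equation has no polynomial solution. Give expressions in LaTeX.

s_k = \frac{k \left(- k - 5\right)}{2 \left(k + 2\right) \left(k + 3\right)}

Ratio r(k) = (k + 2)/(k + 5).
Take A(k)=k + 2, B(k)=k + 5, C(k)=1.
Key eq: (k + 2)·f(k+1) = (k + 4)·f(k) + (1).
Degrees (1,1,0) ⇒ d ≤ 2.
A polynomial solution: f(k) = k*(k + 5)/12.
So s_k = (B(k−1)f/C)·t_k = (k*(k + 4)*(k + 5)/12)·t_k = k*(-k - 5)/(2*(k + 2)*(k + 3)).
Check: Δs_k = -6/(k**3 + 9*k**2 + 26*k + 24). ✓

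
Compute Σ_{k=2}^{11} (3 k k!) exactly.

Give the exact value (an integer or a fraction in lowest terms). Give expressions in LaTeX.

Ratio r(k) = (k + 1)**2/k.
Normal form (A,B,C) = (k + 1, 1, k).
f must satisfy (k + 1)·f(k+1) − (1)·f(k) = k.
deg f ≤ 0 (via 1,0,1).
A polynomial solution: f(k) = 1.
R(k) = B(k−1)·f(k)/C(k) = 1/k; s_k = R·t_k = 3*factorial(k).
Check: Δs_k = 3*k*factorial(k). ✓
Σ_(k=2)^(11) t_k = s_(12) − s_(2) = 1437004800 − (6) = 1437004794.

Σ = 1437004794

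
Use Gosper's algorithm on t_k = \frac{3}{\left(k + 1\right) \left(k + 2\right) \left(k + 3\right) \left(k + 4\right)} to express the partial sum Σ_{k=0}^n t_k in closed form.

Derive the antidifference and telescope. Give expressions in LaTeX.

S(n) = \frac{n^{3} + 9 n^{2} + 26 n + 18}{6 \left(n^{3} + 9 n^{2} + 26 n + 24\right)}

Step 1: r(k) = (k + 1)/(k + 5).
Gosper form: A/B · C(k+1)/C(k) with A=k + 1, B=k + 5, C=1.
Need (k + 1)·f(k+1) − (k + 4)·f(k) = 1.
d = 3 from the (1,1,0) case.
A polynomial solution: f(k) = k*(k**2 + 6*k + 11)/18.
So s_k = (B(k−1)f/C)·t_k = (k*(k + 4)*(k**2 + 6*k + 11)/18)·t_k = k*(k**2 + 6*k + 11)/(6*(k + 1)*(k + 2)*(k + 3)).
s_(k+1) − s_k = 3/(k**4 + 10*k**3 + 35*k**2 + 50*k + 24) = t_k.
Evaluate: s_(n+1) = (n**3 + 9*n**2 + 26*n + 18)/(6*(n**3 + 9*n**2 + 26*n + 24)); subtract s_(0) = 0 ⇒ S(n) = (n**3 + 9*n**2 + 26*n + 18)/(6*(n**3 + 9*n**2 + 26*n + 24)).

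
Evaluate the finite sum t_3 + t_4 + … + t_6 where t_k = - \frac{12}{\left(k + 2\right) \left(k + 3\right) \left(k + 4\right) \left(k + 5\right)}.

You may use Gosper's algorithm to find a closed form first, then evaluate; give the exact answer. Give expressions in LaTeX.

Σ = -52/3465

The ratio is (k + 2)/(k + 6).
A = k + 2, B = k + 6, C = 1.
f must satisfy (k + 2)·f(k+1) − (k + 5)·f(k) = 1.
deg f ≤ 3 (via 1,1,0).
Coefficient equations give f(k) = k*(k**2 + 9*k + 26)/72.
Certificate R = B(k−1)f/C = k*(k + 5)*(k**2 + 9*k + 26)/72 gives s_k = k*(-k**2 - 9*k - 26)/(6*(k + 2)*(k + 3)*(k + 4)).
Verify: -12/(k**4 + 14*k**3 + 71*k**2 + 154*k + 120) matches t_k.
Telescoping: Σ = s_(7) − s_(3) = -161/990 − (-31/210) = -52/3465.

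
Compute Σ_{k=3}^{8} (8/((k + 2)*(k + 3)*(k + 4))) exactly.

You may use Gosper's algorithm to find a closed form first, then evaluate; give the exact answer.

Σ = 17/165

The ratio is (k + 2)/(k + 5).
Gosper form: A/B · C(k+1)/C(k) with A=k + 2, B=k + 5, C=1.
f must satisfy (k + 2)·f(k+1) − (k + 4)·f(k) = 1.
deg f ≤ 2 (via 1,1,0).
Coefficient equations give f(k) = k*(k + 5)/12.
Certificate R = B(k−1)f/C = k*(k + 4)*(k + 5)/12 gives s_k = 2*k*(k + 5)/(3*(k + 2)*(k + 3)).
Δs = 8/(k**3 + 9*k**2 + 26*k + 24), as required.
Σ_(k=3)^(8) t_k = s_(9) − s_(3) = 7/11 − (8/15) = 17/165.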